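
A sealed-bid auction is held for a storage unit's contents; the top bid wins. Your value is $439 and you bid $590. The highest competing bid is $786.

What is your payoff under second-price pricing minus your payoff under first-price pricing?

$0

Your bid $590 is below $786, so you lose under either rule.
Payoff is $0 in both cases; difference = $0.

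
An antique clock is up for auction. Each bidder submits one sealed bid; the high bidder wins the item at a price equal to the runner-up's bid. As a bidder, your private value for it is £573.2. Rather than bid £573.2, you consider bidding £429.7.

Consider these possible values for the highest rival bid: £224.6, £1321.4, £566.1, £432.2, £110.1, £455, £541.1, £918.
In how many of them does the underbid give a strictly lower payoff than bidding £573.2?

The deviation hurts exactly when the highest competing bid lies strictly between £429.7 and £573.2 — underbidding then forfeits a profitable win.
£224.6: below both → same outcome either way.
£1321.4: above both → same outcome either way.
£566.1: inside the interval → strictly worse (loss £7.1).
£432.2: inside the interval → strictly worse (loss £141).
£110.1: below both → same outcome either way.
£455: inside the interval → strictly worse (loss £118.2).
£541.1: inside the interval → strictly worse (loss £32.1).
£918: above both → same outcome either way.
Count: 4.

4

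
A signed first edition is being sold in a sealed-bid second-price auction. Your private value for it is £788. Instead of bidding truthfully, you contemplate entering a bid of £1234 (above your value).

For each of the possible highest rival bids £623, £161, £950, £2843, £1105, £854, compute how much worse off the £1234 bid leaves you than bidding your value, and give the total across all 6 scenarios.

The deviation costs you only when the competing bid falls strictly between £788 and £1234; elsewhere both bids give the same outcome.
£623: outcomes coincide → loss £0.
£161: outcomes coincide → loss £0.
£950: truthful payoff £0, deviation payoff −£162 → loss £162.
£2843: outcomes coincide → loss £0.
£1105: truthful payoff £0, deviation payoff −£317 → loss £317.
£854: truthful payoff £0, deviation payoff −£66 → loss £66.
Total loss = £162 + £317 + £66 = £545.
In a second-price auction your bid sets only whether you win, not what you pay, so bidding your true value is weakly dominant.

£545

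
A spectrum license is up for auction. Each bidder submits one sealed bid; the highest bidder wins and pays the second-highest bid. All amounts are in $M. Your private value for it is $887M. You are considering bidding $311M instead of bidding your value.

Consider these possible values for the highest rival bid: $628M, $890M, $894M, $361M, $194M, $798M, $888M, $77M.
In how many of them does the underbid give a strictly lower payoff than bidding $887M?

The deviation hurts exactly when the highest competing bid lies strictly between $311M and $887M — underbidding then forfeits a profitable win.
$628M: inside the interval → strictly worse (loss $259M).
$890M: above both → same outcome either way.
$894M: above both → same outcome either way.
$361M: inside the interval → strictly worse (loss $526M).
$194M: below both → same outcome either way.
$798M: inside the interval → strictly worse (loss $89M).
$888M: above both → same outcome either way.
$77M: below both → same outcome either way.
Count: 3.

3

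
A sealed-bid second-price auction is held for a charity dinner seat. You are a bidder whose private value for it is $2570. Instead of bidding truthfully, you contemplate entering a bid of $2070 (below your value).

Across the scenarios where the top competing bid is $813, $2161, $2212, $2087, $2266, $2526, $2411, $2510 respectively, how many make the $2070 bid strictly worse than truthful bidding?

7

The deviation hurts exactly when the highest competing bid lies strictly between $2070 and $2570 — underbidding then forfeits a profitable win.
$813: below both → same outcome either way.
$2161: inside the interval → strictly worse (loss $409).
$2212: inside the interval → strictly worse (loss $358).
$2087: inside the interval → strictly worse (loss $483).
$2266: inside the interval → strictly worse (loss $304).
$2526: inside the interval → strictly worse (loss $44).
$2411: inside the interval → strictly worse (loss $159).
$2510: inside the interval → strictly worse (loss $60).
Count: 7.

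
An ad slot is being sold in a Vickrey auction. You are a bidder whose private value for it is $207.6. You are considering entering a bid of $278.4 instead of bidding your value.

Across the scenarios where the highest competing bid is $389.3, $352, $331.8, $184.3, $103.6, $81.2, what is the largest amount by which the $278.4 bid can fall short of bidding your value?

$0

$389.3: same outcome either way → loss $0.
$352: same outcome either way → loss $0.
$331.8: same outcome either way → loss $0.
$184.3: same outcome either way → loss $0.
$103.6: same outcome either way → loss $0.
$81.2: same outcome either way → loss $0.
Maximum loss: $0.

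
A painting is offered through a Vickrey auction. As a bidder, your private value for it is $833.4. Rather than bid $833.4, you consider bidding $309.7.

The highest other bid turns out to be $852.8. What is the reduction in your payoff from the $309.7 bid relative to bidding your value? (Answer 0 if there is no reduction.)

Bidding your value $833.4: you lose (since $833.4 < $852.8). Payoff $0.
Bidding $309.7: you lose. Payoff $0.
Difference = $0 − $0 = $0; both bids lead to the same outcome because the competing bid is above both your value and your alternative bid.

$0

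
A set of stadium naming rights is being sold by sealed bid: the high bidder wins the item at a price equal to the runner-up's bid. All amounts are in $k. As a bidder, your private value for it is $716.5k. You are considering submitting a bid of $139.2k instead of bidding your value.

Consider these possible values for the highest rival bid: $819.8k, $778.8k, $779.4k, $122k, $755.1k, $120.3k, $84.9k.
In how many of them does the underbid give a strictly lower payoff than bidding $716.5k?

The deviation hurts exactly when the highest competing bid lies strictly between $139.2k and $716.5k — underbidding then forfeits a profitable win.
$819.8k: above both → same outcome either way.
$778.8k: above both → same outcome either way.
$779.4k: above both → same outcome either way.
$122k: below both → same outcome either way.
$755.1k: above both → same outcome either way.
$120.3k: below both → same outcome either way.
$84.9k: below both → same outcome either way.
Count: 0.

0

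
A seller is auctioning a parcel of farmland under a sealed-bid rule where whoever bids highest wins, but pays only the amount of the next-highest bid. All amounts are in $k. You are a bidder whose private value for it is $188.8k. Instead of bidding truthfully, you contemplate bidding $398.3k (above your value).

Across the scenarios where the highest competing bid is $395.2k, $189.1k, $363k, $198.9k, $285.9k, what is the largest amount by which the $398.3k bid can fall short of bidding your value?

$206.4k

$395.2k: truthful gives $0k, deviation gives −$206.4k → loss $206.4k.
$189.1k: truthful gives $0k, deviation gives −$0.3k → loss $0.3k.
$363k: truthful gives $0k, deviation gives −$174.2k → loss $174.2k.
$198.9k: truthful gives $0k, deviation gives −$10.1k → loss $10.1k.
$285.9k: truthful gives $0k, deviation gives −$97.1k → loss $97.1k.
Maximum loss: $206.4k.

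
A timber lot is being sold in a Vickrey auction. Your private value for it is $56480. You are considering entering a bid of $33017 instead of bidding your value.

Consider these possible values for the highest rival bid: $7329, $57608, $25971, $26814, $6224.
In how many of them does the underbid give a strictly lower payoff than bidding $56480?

0

The deviation hurts exactly when the highest competing bid lies strictly between $33017 and $56480 — underbidding then forfeits a profitable win.
$7329: below both → same outcome either way.
$57608: above both → same outcome either way.
$25971: below both → same outcome either way.
$26814: below both → same outcome either way.
$6224: below both → same outcome either way.
Count: 0.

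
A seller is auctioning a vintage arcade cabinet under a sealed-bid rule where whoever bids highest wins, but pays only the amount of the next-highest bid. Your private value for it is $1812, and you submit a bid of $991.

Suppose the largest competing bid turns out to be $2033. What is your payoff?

$0

Your bid $991 is below the highest competing bid $2033, so you lose.
A losing bidder pays nothing and receives nothing: payoff = $0.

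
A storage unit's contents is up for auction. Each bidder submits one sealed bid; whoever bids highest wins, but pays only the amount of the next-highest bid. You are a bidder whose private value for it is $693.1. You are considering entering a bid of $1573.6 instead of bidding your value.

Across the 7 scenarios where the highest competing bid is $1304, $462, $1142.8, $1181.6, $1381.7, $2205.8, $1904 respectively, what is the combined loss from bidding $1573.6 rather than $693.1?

The deviation costs you only when the competing bid falls strictly between $693.1 and $1573.6; elsewhere both bids give the same outcome.
$1304: truthful payoff $0, deviation payoff −$610.9 → loss $610.9.
$462: outcomes coincide → loss $0.
$1142.8: truthful payoff $0, deviation payoff −$449.7 → loss $449.7.
$1181.6: truthful payoff $0, deviation payoff −$488.5 → loss $488.5.
$1381.7: truthful payoff $0, deviation payoff −$688.6 → loss $688.6.
$2205.8: outcomes coincide → loss $0.
$1904: outcomes coincide → loss $0.
Total loss = $610.9 + $449.7 + $488.5 + $688.6 = $2237.7.

$2237.7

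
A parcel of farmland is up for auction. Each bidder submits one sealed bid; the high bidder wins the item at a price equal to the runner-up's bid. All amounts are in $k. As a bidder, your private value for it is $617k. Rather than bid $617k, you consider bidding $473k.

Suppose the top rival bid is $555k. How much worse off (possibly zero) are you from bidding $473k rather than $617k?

Bidding your value $617k: you win (since $617k > $555k) and pay $555k. Payoff $62k.
Bidding $473k: you lose. Payoff $0k.
The competing bid $555k lies between your shaded bid and your value, so underbidding forfeits an item you could have won at a profitable price.
Loss from deviating = $62k − ($0k) = $62k.

$62k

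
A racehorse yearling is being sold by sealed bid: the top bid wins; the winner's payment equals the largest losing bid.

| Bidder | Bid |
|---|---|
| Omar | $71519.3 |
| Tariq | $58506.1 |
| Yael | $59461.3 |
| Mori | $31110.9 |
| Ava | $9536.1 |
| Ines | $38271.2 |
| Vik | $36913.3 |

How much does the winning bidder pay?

$59461.3

Highest bid: Omar at $71519.3, so Omar wins.
Second-highest bid: Yael at $59461.3 — that is the price the winner pays.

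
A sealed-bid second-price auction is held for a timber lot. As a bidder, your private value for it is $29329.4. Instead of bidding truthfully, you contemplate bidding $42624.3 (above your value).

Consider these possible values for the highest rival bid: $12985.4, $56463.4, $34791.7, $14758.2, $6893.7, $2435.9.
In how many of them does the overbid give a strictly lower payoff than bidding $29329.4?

The deviation hurts exactly when the highest competing bid lies strictly between $29329.4 and $42624.3 — overbidding then wins at a price above your value.
$12985.4: below both → same outcome either way.
$56463.4: above both → same outcome either way.
$34791.7: inside the interval → strictly worse (loss $5462.3).
$14758.2: below both → same outcome either way.
$6893.7: below both → same outcome either way.
$2435.9: below both → same outcome either way.
Count: 1.

1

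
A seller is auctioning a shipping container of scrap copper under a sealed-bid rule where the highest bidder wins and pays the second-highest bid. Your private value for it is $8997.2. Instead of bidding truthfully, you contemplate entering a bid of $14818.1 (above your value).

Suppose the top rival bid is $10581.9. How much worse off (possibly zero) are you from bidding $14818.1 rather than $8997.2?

Bidding your value $8997.2: you lose (since $8997.2 < $10581.9). Payoff $0.
Bidding $14818.1: you win and pay $10581.9. Payoff $8997.2 − $10581.9 = −$1584.7.
The competing bid $10581.9 lies between your value and your inflated bid, so overbidding wins an item priced above your value.
Loss from deviating = $0 − (−$1584.7) = $1584.7.

$1584.7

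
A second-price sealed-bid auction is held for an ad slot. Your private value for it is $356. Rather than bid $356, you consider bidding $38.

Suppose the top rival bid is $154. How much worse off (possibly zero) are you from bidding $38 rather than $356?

Bidding your value $356: you win (since $356 > $154) and pay $154. Payoff $202.
Bidding $38: you lose. Payoff $0.
The competing bid $154 lies between your shaded bid and your value, so underbidding forfeits an item you could have won at a profitable price.
Loss from deviating = $202 − ($0) = $202.
In a second-price auction your bid sets only whether you win, not what you pay, so bidding your true value is weakly dominant.

$202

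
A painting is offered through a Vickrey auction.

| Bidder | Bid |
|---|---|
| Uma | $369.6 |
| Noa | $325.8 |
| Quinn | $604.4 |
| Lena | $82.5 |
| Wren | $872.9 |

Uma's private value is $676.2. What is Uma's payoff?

$0

Highest bid: Wren at $872.9, so Wren wins.
Second-highest bid: Quinn at $604.4 — that is the price the winner pays.
Uma did not win, so Uma pays nothing and receives nothing: payoff $0.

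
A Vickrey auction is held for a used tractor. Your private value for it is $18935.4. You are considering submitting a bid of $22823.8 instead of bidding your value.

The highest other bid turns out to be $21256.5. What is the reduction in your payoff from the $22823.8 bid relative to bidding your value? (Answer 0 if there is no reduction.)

$2321.1

Bidding your value $18935.4: you lose (since $18935.4 < $21256.5). Payoff $0.
Bidding $22823.8: you win and pay $21256.5. Payoff $18935.4 − $21256.5 = −$2321.1.
The competing bid $21256.5 lies between your value and your inflated bid, so overbidding wins an item priced above your value.
Loss from deviating = $0 − (−$2321.1) = $2321.1.
Because the price is fixed by the runner-up's bid, deviating from your value can only change a good outcome into a bad one — never the reverse.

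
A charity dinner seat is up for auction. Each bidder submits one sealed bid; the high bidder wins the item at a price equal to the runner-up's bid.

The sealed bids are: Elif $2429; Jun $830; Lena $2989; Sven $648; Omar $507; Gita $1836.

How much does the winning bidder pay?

Highest bid: Lena at $2989, so Lena wins.
Second-highest bid: Elif at $2429 — that is the price the winner pays.

$2429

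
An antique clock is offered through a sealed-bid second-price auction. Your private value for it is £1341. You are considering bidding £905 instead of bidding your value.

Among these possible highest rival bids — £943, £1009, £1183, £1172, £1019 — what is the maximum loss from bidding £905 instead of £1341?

£943: truthful gives £398, deviation gives £0 → loss £398.
£1009: truthful gives £332, deviation gives £0 → loss £332.
£1183: truthful gives £158, deviation gives £0 → loss £158.
£1172: truthful gives £169, deviation gives £0 → loss £169.
£1019: truthful gives £322, deviation gives £0 → loss £322.
Maximum loss: £398.

£398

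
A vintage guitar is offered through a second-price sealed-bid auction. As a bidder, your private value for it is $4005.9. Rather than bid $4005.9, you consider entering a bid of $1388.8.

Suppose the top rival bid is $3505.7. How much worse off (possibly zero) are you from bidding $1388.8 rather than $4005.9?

Bidding your value $4005.9: you win (since $4005.9 > $3505.7) and pay $3505.7. Payoff $500.2.
Bidding $1388.8: you lose. Payoff $0.
The competing bid $3505.7 lies between your shaded bid and your value, so underbidding forfeits an item you could have won at a profitable price.
Loss from deviating = $500.2 − ($0) = $500.2.

$500.2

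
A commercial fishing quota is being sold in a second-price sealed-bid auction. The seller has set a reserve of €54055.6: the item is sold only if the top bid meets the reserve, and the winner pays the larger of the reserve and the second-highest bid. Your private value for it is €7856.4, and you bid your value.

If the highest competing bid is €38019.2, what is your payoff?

€0

Your bid €7856.4 is below the highest competing bid €38019.2, so you lose. Payoff €0.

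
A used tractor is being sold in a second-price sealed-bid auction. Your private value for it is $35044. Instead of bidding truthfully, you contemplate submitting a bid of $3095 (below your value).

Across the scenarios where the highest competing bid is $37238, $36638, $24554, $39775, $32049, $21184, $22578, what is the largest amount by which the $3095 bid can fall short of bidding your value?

$37238: same outcome either way → loss $0.
$36638: same outcome either way → loss $0.
$24554: truthful gives $10490, deviation gives $0 → loss $10490.
$39775: same outcome either way → loss $0.
$32049: truthful gives $2995, deviation gives $0 → loss $2995.
$21184: truthful gives $13860, deviation gives $0 → loss $13860.
$22578: truthful gives $12466, deviation gives $0 → loss $12466.
Maximum loss: $13860.

$13860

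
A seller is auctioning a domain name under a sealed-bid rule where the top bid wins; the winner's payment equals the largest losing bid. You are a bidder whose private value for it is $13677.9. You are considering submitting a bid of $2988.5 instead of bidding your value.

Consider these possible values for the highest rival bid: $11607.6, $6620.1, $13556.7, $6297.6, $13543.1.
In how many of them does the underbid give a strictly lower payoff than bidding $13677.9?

5

The deviation hurts exactly when the highest competing bid lies strictly between $2988.5 and $13677.9 — underbidding then forfeits a profitable win.
$11607.6: inside the interval → strictly worse (loss $2070.3).
$6620.1: inside the interval → strictly worse (loss $7057.8).
$13556.7: inside the interval → strictly worse (loss $121.2).
$6297.6: inside the interval → strictly worse (loss $7380.3).
$13543.1: inside the interval → strictly worse (loss $134.8).
Count: 5.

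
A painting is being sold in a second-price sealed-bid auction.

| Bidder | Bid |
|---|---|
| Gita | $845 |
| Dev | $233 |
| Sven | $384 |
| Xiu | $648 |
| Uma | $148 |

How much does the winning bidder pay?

$648

Highest bid: Gita at $845, so Gita wins.
Second-highest bid: Xiu at $648 — that is the price the winner pays.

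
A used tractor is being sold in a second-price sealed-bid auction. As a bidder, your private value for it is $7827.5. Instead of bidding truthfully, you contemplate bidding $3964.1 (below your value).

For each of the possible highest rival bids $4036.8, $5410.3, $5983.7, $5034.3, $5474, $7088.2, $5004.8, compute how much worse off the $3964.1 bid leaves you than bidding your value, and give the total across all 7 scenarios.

$16760.4

The deviation costs you only when the competing bid falls strictly between $3964.1 and $7827.5; elsewhere both bids give the same outcome.
$4036.8: truthful payoff $3790.7, deviation payoff $0 → loss $3790.7.
$5410.3: truthful payoff $2417.2, deviation payoff $0 → loss $2417.2.
$5983.7: truthful payoff $1843.8, deviation payoff $0 → loss $1843.8.
$5034.3: truthful payoff $2793.2, deviation payoff $0 → loss $2793.2.
$5474: truthful payoff $2353.5, deviation payoff $0 → loss $2353.5.
$7088.2: truthful payoff $739.3, deviation payoff $0 → loss $739.3.
$5004.8: truthful payoff $2822.7, deviation payoff $0 → loss $2822.7.
Total loss = $3790.7 + $2417.2 + $1843.8 + $2793.2 + $2353.5 + $739.3 + $2822.7 = $16760.4.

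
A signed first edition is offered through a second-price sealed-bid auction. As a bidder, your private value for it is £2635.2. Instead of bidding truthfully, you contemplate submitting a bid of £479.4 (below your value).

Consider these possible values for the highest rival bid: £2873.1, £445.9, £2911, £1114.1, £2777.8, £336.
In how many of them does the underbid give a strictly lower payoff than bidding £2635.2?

1

The deviation hurts exactly when the highest competing bid lies strictly between £479.4 and £2635.2 — underbidding then forfeits a profitable win.
£2873.1: above both → same outcome either way.
£445.9: below both → same outcome either way.
£2911: above both → same outcome either way.
£1114.1: inside the interval → strictly worse (loss £1521.1).
£2777.8: above both → same outcome either way.
£336: below both → same outcome either way.
Count: 1.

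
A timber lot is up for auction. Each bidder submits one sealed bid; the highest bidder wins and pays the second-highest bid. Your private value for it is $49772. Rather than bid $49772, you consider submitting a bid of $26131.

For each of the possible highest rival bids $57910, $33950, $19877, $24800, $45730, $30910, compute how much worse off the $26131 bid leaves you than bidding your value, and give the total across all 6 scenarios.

The deviation costs you only when the competing bid falls strictly between $26131 and $49772; elsewhere both bids give the same outcome.
$57910: outcomes coincide → loss $0.
$33950: truthful payoff $15822, deviation payoff $0 → loss $15822.
$19877: outcomes coincide → loss $0.
$24800: outcomes coincide → loss $0.
$45730: truthful payoff $4042, deviation payoff $0 → loss $4042.
$30910: truthful payoff $18862, deviation payoff $0 → loss $18862.
Total loss = $15822 + $4042 + $18862 = $38726.

$38726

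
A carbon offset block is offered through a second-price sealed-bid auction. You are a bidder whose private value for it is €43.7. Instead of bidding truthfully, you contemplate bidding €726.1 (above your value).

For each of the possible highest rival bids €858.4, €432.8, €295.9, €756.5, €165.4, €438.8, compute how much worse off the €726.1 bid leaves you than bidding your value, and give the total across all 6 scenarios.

The deviation costs you only when the competing bid falls strictly between €43.7 and €726.1; elsewhere both bids give the same outcome.
€858.4: outcomes coincide → loss €0.
€432.8: truthful payoff €0, deviation payoff −€389.1 → loss €389.1.
€295.9: truthful payoff €0, deviation payoff −€252.2 → loss €252.2.
€756.5: outcomes coincide → loss €0.
€165.4: truthful payoff €0, deviation payoff −€121.7 → loss €121.7.
€438.8: truthful payoff €0, deviation payoff −€395.1 → loss €395.1.
Total loss = €389.1 + €252.2 + €121.7 + €395.1 = €1158.1.

€1158.1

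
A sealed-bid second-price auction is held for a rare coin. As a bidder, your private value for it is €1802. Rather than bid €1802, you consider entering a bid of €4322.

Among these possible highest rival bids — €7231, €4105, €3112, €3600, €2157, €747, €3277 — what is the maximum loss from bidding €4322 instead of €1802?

€2303

€7231: same outcome either way → loss €0.
€4105: truthful gives €0, deviation gives −€2303 → loss €2303.
€3112: truthful gives €0, deviation gives −€1310 → loss €1310.
€3600: truthful gives €0, deviation gives −€1798 → loss €1798.
€2157: truthful gives €0, deviation gives −€355 → loss €355.
€747: same outcome either way → loss €0.
€3277: truthful gives €0, deviation gives −€1475 → loss €1475.
Maximum loss: €2303.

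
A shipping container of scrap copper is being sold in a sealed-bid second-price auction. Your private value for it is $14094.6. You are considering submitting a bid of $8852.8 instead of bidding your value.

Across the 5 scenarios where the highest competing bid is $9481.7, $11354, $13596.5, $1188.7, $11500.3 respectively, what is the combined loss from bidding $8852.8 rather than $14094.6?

$10445.9

The deviation costs you only when the competing bid falls strictly between $8852.8 and $14094.6; elsewhere both bids give the same outcome.
$9481.7: truthful payoff $4612.9, deviation payoff $0 → loss $4612.9.
$11354: truthful payoff $2740.6, deviation payoff $0 → loss $2740.6.
$13596.5: truthful payoff $498.1, deviation payoff $0 → loss $498.1.
$1188.7: outcomes coincide → loss $0.
$11500.3: truthful payoff $2594.3, deviation payoff $0 → loss $2594.3.
Total loss = $4612.9 + $2740.6 + $498.1 + $2594.3 = $10445.9.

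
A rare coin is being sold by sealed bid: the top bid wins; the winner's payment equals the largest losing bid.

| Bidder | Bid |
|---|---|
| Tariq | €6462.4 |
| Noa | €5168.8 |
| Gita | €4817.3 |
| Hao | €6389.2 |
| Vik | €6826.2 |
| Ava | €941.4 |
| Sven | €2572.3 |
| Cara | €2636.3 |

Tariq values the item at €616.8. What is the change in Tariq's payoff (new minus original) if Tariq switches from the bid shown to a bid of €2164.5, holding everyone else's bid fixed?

The highest bid among the other bidders is €6826.2; Tariq's bid doesn't change that.
Original bid €6462.4: Tariq is not highest (top rival bid is €6826.2); payoff €0.
Alternative bid €2164.5: Tariq is not highest (top rival bid is €6826.2); payoff €0.
Change in payoff = €0 − (€0) = €0.

€0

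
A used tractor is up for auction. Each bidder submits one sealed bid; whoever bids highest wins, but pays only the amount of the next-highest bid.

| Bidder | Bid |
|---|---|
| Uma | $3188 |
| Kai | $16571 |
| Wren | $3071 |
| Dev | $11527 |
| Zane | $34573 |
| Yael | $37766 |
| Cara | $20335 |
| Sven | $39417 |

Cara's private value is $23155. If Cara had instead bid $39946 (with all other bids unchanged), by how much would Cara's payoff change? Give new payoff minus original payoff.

−$16262

The highest bid among the other bidders is $39417; Cara's bid doesn't change that.
Original bid $20335: Cara is not highest (top rival bid is $39417); payoff $0.
Alternative bid $39946: Cara is highest, pays the top rival bid $39417; payoff $23155 − $39417 = −$16262.
Change in payoff = −$16262 − ($0) = −$16262.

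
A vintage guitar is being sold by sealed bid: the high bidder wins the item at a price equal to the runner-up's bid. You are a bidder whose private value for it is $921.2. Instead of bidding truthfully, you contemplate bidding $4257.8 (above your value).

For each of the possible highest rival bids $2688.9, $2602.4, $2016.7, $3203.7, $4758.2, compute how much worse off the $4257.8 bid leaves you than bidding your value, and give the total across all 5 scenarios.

The deviation costs you only when the competing bid falls strictly between $921.2 and $4257.8; elsewhere both bids give the same outcome.
$2688.9: truthful payoff $0, deviation payoff −$1767.7 → loss $1767.7.
$2602.4: truthful payoff $0, deviation payoff −$1681.2 → loss $1681.2.
$2016.7: truthful payoff $0, deviation payoff −$1095.5 → loss $1095.5.
$3203.7: truthful payoff $0, deviation payoff −$2282.5 → loss $2282.5.
$4758.2: outcomes coincide → loss $0.
Total loss = $1767.7 + $1681.2 + $1095.5 + $2282.5 = $6826.9.

$6826.9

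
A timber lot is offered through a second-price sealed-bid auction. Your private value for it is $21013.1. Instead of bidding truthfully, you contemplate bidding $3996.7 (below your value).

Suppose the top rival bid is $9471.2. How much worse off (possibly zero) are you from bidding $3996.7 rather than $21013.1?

Bidding your value $21013.1: you win (since $21013.1 > $9471.2) and pay $9471.2. Payoff $11541.9.
Bidding $3996.7: you lose. Payoff $0.
The competing bid $9471.2 lies between your shaded bid and your value, so underbidding forfeits an item you could have won at a profitable price.
Loss from deviating = $11541.9 − ($0) = $11541.9.

$11541.9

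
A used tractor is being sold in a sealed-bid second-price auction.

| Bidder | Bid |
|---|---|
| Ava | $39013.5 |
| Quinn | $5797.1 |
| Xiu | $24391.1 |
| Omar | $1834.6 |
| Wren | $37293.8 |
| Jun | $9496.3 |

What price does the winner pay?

Highest bid: Ava at $39013.5, so Ava wins.
Second-highest bid: Wren at $37293.8 — that is the price the winner pays.

$37293.8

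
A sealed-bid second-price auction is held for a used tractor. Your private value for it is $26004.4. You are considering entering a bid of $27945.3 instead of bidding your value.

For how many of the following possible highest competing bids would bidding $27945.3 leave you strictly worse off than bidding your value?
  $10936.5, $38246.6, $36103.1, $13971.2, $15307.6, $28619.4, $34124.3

The deviation hurts exactly when the highest competing bid lies strictly between $26004.4 and $27945.3 — overbidding then wins at a price above your value.
$10936.5: below both → same outcome either way.
$38246.6: above both → same outcome either way.
$36103.1: above both → same outcome either way.
$13971.2: below both → same outcome either way.
$15307.6: below both → same outcome either way.
$28619.4: above both → same outcome either way.
$34124.3: above both → same outcome either way.
Count: 0.

0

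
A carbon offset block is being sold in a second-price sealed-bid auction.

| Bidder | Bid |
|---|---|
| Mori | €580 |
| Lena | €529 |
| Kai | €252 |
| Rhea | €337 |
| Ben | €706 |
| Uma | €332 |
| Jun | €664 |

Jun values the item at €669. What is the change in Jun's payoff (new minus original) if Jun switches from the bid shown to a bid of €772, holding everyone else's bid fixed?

The highest bid among the other bidders is €706; Jun's bid doesn't change that.
Original bid €664: Jun is not highest (top rival bid is €706); payoff €0.
Alternative bid €772: Jun is highest, pays the top rival bid €706; payoff €669 − €706 = −€37.
Change in payoff = −€37 − (€0) = −€37.

−€37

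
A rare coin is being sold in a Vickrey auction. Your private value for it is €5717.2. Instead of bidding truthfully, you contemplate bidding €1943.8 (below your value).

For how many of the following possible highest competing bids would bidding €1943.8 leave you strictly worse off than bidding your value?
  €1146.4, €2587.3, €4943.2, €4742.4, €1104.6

3

The deviation hurts exactly when the highest competing bid lies strictly between €1943.8 and €5717.2 — underbidding then forfeits a profitable win.
€1146.4: below both → same outcome either way.
€2587.3: inside the interval → strictly worse (loss €3129.9).
€4943.2: inside the interval → strictly worse (loss €774).
€4742.4: inside the interval → strictly worse (loss €974.8).
€1104.6: below both → same outcome either way.
Count: 3.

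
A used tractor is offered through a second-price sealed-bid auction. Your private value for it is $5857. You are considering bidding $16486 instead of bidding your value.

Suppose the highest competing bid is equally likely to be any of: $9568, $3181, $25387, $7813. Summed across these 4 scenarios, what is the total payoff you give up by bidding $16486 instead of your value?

The deviation costs you only when the competing bid falls strictly between $5857 and $16486; elsewhere both bids give the same outcome.
$9568: truthful payoff $0, deviation payoff −$3711 → loss $3711.
$3181: outcomes coincide → loss $0.
$25387: outcomes coincide → loss $0.
$7813: truthful payoff $0, deviation payoff −$1956 → loss $1956.
Total loss = $3711 + $1956 = $5667.

$5667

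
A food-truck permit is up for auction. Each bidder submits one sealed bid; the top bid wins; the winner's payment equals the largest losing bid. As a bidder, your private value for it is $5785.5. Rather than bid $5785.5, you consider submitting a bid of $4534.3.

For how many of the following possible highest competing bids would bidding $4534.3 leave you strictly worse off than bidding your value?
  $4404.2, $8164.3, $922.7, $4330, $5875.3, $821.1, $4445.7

The deviation hurts exactly when the highest competing bid lies strictly between $4534.3 and $5785.5 — underbidding then forfeits a profitable win.
$4404.2: below both → same outcome either way.
$8164.3: above both → same outcome either way.
$922.7: below both → same outcome either way.
$4330: below both → same outcome either way.
$5875.3: above both → same outcome either way.
$821.1: below both → same outcome either way.
$4445.7: below both → same outcome either way.
Count: 0.

0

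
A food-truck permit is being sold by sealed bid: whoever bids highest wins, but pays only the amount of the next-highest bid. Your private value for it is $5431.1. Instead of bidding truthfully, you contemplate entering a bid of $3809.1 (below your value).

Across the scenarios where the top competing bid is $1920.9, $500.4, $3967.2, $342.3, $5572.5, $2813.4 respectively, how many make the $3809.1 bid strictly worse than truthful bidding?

The deviation hurts exactly when the highest competing bid lies strictly between $3809.1 and $5431.1 — underbidding then forfeits a profitable win.
$1920.9: below both → same outcome either way.
$500.4: below both → same outcome either way.
$3967.2: inside the interval → strictly worse (loss $1463.9).
$342.3: below both → same outcome either way.
$5572.5: above both → same outcome either way.
$2813.4: below both → same outcome either way.
Count: 1.

1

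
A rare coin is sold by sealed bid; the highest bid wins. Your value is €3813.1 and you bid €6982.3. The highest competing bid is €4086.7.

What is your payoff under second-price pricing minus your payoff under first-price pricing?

€2895.6

You have the highest bid, so you win under either rule.
Second-price: pay €4086.7 → payoff −€273.6.
First-price: pay your own bid €6982.3 → payoff −€3169.2.
Difference = −€273.6 − (−€3169.2) = €2895.6.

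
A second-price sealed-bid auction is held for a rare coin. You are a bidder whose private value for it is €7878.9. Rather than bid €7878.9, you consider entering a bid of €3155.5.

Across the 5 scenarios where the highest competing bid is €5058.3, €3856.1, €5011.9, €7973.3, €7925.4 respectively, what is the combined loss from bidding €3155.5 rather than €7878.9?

The deviation costs you only when the competing bid falls strictly between €3155.5 and €7878.9; elsewhere both bids give the same outcome.
€5058.3: truthful payoff €2820.6, deviation payoff €0 → loss €2820.6.
€3856.1: truthful payoff €4022.8, deviation payoff €0 → loss €4022.8.
€5011.9: truthful payoff €2867, deviation payoff €0 → loss €2867.
€7973.3: outcomes coincide → loss €0.
€7925.4: outcomes coincide → loss €0.
Total loss = €2820.6 + €4022.8 + €2867 = €9710.4.

€9710.4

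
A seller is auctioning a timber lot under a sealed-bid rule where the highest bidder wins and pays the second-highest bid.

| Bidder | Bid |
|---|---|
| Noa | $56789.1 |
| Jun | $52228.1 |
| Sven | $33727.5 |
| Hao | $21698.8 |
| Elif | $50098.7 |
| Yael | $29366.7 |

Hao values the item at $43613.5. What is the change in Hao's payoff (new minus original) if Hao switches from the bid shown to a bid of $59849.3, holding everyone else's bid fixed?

−$13175.6

The highest bid among the other bidders is $56789.1; Hao's bid doesn't change that.
Original bid $21698.8: Hao is not highest (top rival bid is $56789.1); payoff $0.
Alternative bid $59849.3: Hao is highest, pays the top rival bid $56789.1; payoff $43613.5 − $56789.1 = −$13175.6.
Change in payoff = −$13175.6 − ($0) = −$13175.6.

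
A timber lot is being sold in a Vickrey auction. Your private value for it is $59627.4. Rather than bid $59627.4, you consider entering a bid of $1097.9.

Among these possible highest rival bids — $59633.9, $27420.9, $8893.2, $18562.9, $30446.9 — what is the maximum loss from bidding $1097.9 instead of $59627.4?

$50734.2

$59633.9: same outcome either way → loss $0.
$27420.9: truthful gives $32206.5, deviation gives $0 → loss $32206.5.
$8893.2: truthful gives $50734.2, deviation gives $0 → loss $50734.2.
$18562.9: truthful gives $41064.5, deviation gives $0 → loss $41064.5.
$30446.9: truthful gives $29180.5, deviation gives $0 → loss $29180.5.
Maximum loss: $50734.2.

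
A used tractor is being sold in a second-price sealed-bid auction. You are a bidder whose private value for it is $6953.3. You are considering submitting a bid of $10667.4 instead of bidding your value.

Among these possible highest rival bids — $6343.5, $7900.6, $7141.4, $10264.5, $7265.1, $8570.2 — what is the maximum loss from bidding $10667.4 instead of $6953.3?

$6343.5: same outcome either way → loss $0.
$7900.6: truthful gives $0, deviation gives −$947.3 → loss $947.3.
$7141.4: truthful gives $0, deviation gives −$188.1 → loss $188.1.
$10264.5: truthful gives $0, deviation gives −$3311.2 → loss $3311.2.
$7265.1: truthful gives $0, deviation gives −$311.8 → loss $311.8.
$8570.2: truthful gives $0, deviation gives −$1616.9 → loss $1616.9.
Maximum loss: $3311.2.

$3311.2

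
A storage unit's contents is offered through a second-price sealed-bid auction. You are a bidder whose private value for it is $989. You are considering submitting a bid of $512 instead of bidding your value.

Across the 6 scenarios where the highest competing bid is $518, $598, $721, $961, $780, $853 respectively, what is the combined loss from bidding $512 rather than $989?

$1503

The deviation costs you only when the competing bid falls strictly between $512 and $989; elsewhere both bids give the same outcome.
$518: truthful payoff $471, deviation payoff $0 → loss $471.
$598: truthful payoff $391, deviation payoff $0 → loss $391.
$721: truthful payoff $268, deviation payoff $0 → loss $268.
$961: truthful payoff $28, deviation payoff $0 → loss $28.
$780: truthful payoff $209, deviation payoff $0 → loss $209.
$853: truthful payoff $136, deviation payoff $0 → loss $136.
Total loss = $471 + $391 + $268 + $28 + $209 + $136 = $1503.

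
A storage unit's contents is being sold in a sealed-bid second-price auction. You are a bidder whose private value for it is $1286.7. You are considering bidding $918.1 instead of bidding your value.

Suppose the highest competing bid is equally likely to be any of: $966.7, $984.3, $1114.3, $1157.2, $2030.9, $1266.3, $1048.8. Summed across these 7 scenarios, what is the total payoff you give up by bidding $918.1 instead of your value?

$1182.6

The deviation costs you only when the competing bid falls strictly between $918.1 and $1286.7; elsewhere both bids give the same outcome.
$966.7: truthful payoff $320, deviation payoff $0 → loss $320.
$984.3: truthful payoff $302.4, deviation payoff $0 → loss $302.4.
$1114.3: truthful payoff $172.4, deviation payoff $0 → loss $172.4.
$1157.2: truthful payoff $129.5, deviation payoff $0 → loss $129.5.
$2030.9: outcomes coincide → loss $0.
$1266.3: truthful payoff $20.4, deviation payoff $0 → loss $20.4.
$1048.8: truthful payoff $237.9, deviation payoff $0 → loss $237.9.
Total loss = $320 + $302.4 + $172.4 + $129.5 + $20.4 + $237.9 = $1182.6.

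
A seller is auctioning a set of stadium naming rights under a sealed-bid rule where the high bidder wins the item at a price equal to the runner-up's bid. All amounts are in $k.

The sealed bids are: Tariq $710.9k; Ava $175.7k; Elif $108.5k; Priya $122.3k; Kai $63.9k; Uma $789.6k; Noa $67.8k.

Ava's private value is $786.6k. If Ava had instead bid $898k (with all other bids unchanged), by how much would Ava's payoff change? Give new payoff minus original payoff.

−$3k

The highest bid among the other bidders is $789.6k; Ava's bid doesn't change that.
Original bid $175.7k: Ava is not highest (top rival bid is $789.6k); payoff $0k.
Alternative bid $898k: Ava is highest, pays the top rival bid $789.6k; payoff $786.6k − $789.6k = −$3k.
Change in payoff = −$3k − ($0k) = −$3k.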